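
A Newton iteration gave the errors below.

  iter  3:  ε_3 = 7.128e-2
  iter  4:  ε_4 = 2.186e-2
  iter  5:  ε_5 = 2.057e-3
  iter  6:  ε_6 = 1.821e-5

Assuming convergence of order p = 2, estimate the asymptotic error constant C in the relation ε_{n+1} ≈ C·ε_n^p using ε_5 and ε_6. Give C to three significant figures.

4.30

C ≈ ε_6 / ε_5^2
  = 1.821e-5 / (2.057e-3)^2
  = 1.821e-5 / 4.23125e-06 ≈ 4.3037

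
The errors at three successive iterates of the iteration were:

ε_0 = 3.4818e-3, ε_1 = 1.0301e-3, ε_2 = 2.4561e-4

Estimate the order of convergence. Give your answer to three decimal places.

1.177

p ≈ ln(ε_2/ε_1) / ln(ε_1/ε_0)
  = ln(2.4561e-4/1.0301e-3) / ln(1.0301e-3/3.4818e-3)
  = ln(0.238433) / ln(0.295853)
  = -1.433667 / -1.217893 ≈ 1.177170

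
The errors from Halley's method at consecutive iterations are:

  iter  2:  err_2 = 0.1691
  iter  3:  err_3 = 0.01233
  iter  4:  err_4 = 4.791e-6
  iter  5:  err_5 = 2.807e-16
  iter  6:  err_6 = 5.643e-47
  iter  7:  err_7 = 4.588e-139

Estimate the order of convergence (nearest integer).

Consecutive ratios: err_7/err_6 = 4.588e-139/5.643e-47 = 8.13043e-93, err_6/err_5 = 5.643e-47/2.807e-16 = 2.01033e-31.
p ≈ ln(8.13043e-93)/ln(2.01033e-31) = -212.0448/-70.6818 ≈ 3.00.
So the convergence is cubic (order 3).

3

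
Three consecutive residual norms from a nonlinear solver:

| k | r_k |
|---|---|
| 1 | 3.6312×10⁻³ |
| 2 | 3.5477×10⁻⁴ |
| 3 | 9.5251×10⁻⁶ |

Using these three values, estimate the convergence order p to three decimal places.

p ≈ ln(r_3/r_2) / ln(r_2/r_1)
  = ln(9.5251×10⁻⁶/3.5477×10⁻⁴) / ln(3.5477×10⁻⁴/3.6312×10⁻³)
  = ln(0.0268487) / ln(0.0977005)
  = -3.617538 / -2.325849 ≈ 1.555362

1.555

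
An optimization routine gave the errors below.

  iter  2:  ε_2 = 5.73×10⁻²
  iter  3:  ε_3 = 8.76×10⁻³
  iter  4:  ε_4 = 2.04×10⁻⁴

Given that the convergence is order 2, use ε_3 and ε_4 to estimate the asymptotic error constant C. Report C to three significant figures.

C ≈ ε_4 / ε_3^2
  = 2.04×10⁻⁴ / (8.76×10⁻³)^2
  = 2.04×10⁻⁴ / 7.67376e-05 ≈ 2.6584

2.66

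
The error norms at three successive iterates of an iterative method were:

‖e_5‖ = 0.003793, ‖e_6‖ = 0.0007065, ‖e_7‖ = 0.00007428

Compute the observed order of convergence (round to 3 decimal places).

p ≈ ln(‖e_7‖/‖e_6‖) / ln(‖e_6‖/‖e_5‖)
  = ln(0.00007428/0.0007065) / ln(0.0007065/0.003793)
  = ln(0.105138) / ln(0.186264)
  = -2.252482 / -1.680590 ≈ 1.340292

1.340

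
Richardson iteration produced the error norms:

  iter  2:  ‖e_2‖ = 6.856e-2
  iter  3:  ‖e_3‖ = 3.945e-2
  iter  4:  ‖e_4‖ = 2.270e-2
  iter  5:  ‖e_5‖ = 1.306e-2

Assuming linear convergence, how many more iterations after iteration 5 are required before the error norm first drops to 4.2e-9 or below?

Rate ρ ≈ ‖e_5‖/‖e_4‖ = 1.306e-2/2.270e-2 = 0.5753.
After j more steps, ‖e_{5+j}‖ ≈ 1.306e-2·ρ^j; need ρ^j ≤ 4.2e-9/1.306e-2 = 3.21593e-07.
j ≥ ln(3.21593e-07)/ln(0.5753) = -14.9500/-0.55286 = 27.041.
So 28 more iterations are needed.

28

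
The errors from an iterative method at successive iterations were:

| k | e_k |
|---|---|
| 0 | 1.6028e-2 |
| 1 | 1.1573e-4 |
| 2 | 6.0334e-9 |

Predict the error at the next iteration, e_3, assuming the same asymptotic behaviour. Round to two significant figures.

1.6e-17

First estimate the order: p ≈ ln(e_2/e_1) / ln(e_1/e_0) = ln(6.0334e-9/1.1573e-4)/ln(1.1573e-4/1.6028e-2) = ln(5.21334e-05)/ln(0.00722049) ≈ 2.0000.
Then e_3 ≈ e_2·(e_2/e_1)^p = 6.0334e-9·(5.21334e-05)^2.0000 = 6.0334e-9·2.71789e-09 ≈ 1.64e-17.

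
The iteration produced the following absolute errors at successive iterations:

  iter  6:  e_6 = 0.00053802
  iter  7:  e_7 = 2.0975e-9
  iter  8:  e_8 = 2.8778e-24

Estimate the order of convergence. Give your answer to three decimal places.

p ≈ ln(e_8/e_7) / ln(e_7/e_6)
  = ln(2.8778e-24/2.0975e-9) / ln(2.0975e-9/0.00053802)
  = ln(1.37201e-15) / ln(3.89855e-06)
  = -34.222500 / -12.454906 ≈ 2.747712

2.748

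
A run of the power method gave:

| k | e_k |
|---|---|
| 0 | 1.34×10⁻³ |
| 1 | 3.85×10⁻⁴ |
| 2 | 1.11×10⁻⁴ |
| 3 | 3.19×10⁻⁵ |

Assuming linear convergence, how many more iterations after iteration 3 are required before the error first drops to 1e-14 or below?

18

Rate ρ ≈ e_3/e_2 = 3.19×10⁻⁵/1.11×10⁻⁴ = 0.2874.
After j more steps, e_{3+j} ≈ 3.19×10⁻⁵·ρ^j; need ρ^j ≤ 1e-14/3.19×10⁻⁵ = 3.1348e-10.
j ≥ ln(3.1348e-10)/ln(0.2874) = -21.8833/-1.24688 = 17.550.
So 18 more iterations are needed.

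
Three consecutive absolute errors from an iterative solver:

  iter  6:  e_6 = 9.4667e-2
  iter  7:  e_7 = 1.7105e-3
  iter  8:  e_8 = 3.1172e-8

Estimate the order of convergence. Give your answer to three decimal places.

2.719

p ≈ ln(e_8/e_7) / ln(e_7/e_6)
  = ln(3.1172e-8/1.7105e-3) / ln(1.7105e-3/9.4667e-2)
  = ln(1.82239e-05) / ln(0.0180686)
  = -10.912777 / -4.013580 ≈ 2.718963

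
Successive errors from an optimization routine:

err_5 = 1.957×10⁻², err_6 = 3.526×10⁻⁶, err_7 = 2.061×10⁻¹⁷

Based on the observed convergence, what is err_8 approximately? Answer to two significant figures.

First estimate the order: p ≈ ln(err_7/err_6) / ln(err_6/err_5) = ln(2.061×10⁻¹⁷/3.526×10⁻⁶)/ln(3.526×10⁻⁶/1.957×10⁻²) = ln(5.84515e-12)/ln(0.000180174) ≈ 3.0001.
Then err_8 ≈ err_7·(err_7/err_6)^p = 2.061×10⁻¹⁷·(5.84515e-12)^3.0001 = 2.061×10⁻¹⁷·1.99188e-34 ≈ 4.105e-51.

4.1e-51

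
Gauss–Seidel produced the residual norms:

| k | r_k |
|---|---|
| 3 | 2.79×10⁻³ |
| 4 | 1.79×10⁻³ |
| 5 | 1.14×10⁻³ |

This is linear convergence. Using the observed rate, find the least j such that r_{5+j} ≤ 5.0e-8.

23

Rate ρ ≈ r_5/r_4 = 1.14×10⁻³/1.79×10⁻³ = 0.6369.
After j more steps, r_{5+j} ≈ 1.14×10⁻³·ρ^j; need ρ^j ≤ 5.0e-8/1.14×10⁻³ = 4.38596e-05.
j ≥ ln(4.38596e-05)/ln(0.6369) = -10.0345/-0.45114 = 22.243.
So 23 more iterations are needed.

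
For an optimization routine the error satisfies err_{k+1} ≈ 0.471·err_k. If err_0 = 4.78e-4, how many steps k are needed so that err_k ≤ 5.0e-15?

After k steps, err_k ≈ 4.78e-4·0.471^k.
Need 0.471^k ≤ 5.0e-15/4.78e-4 = 1.04603e-11.
k ≥ ln(1.04603e-11)/ln(0.471) = -25.2834/-0.75290 = 33.581.
Smallest integer k = 34.

34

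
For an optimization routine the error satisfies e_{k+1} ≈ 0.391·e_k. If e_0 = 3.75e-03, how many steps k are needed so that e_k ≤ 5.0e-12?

22

After k steps, e_k ≈ 3.75e-03·0.391^k.
Need 0.391^k ≤ 5.0e-12/3.75e-03 = 1.33333e-09.
k ≥ ln(1.33333e-09)/ln(0.391) = -20.4356/-0.93905 = 21.762.
Smallest integer k = 22.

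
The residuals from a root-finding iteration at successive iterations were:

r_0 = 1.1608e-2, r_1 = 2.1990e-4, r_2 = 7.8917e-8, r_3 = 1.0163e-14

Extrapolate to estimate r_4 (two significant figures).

1.7e-28

First estimate the order: p ≈ ln(r_3/r_2) / ln(r_2/r_1) = ln(1.0163e-14/7.8917e-8)/ln(7.8917e-8/2.1990e-4) = ln(1.28781e-07)/ln(0.000358877) ≈ 2.0000.
Then r_4 ≈ r_3·(r_3/r_2)^p = 1.0163e-14·(1.28781e-07)^2.0000 = 1.0163e-14·1.65845e-14 ≈ 1.685e-28.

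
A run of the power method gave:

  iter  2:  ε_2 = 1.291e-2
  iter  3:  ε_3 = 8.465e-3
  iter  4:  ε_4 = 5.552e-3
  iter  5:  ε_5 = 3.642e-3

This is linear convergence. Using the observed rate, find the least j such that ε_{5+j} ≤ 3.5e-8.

28

Rate ρ ≈ ε_5/ε_4 = 3.642e-3/5.552e-3 = 0.6560.
After j more steps, ε_{5+j} ≈ 3.642e-3·ρ^j; need ρ^j ≤ 3.5e-8/3.642e-3 = 9.6101e-06.
j ≥ ln(9.6101e-06)/ln(0.6560) = -11.5527/-0.42159 = 27.403.
So 28 more iterations are needed.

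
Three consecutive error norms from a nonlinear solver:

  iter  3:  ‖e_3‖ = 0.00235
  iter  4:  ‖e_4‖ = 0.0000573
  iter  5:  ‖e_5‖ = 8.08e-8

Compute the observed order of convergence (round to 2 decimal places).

p ≈ ln(‖e_5‖/‖e_4‖) / ln(‖e_4‖/‖e_3‖)
  = ln(8.08e-8/0.0000573) / ln(0.0000573/0.00235)
  = ln(0.00141012) / ln(0.024383)
  = -6.56408 / -3.71387 ≈ 1.76745

1.77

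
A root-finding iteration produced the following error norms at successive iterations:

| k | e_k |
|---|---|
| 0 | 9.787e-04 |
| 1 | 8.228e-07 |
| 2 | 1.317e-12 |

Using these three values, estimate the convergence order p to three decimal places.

1.885

p ≈ ln(e_2/e_1) / ln(e_1/e_0)
  = ln(1.317e-12/8.228e-07) / ln(8.228e-07/9.787e-04)
  = ln(1.60063e-06) / ln(0.000840707)
  = -13.345113 / -7.081267 ≈ 1.884566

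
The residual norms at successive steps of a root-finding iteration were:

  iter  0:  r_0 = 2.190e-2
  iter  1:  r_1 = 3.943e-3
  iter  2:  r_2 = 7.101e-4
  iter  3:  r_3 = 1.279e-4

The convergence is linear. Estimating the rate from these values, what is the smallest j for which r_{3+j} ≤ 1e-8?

Rate ρ ≈ r_3/r_2 = 1.279e-4/7.101e-4 = 0.1801.
After j more steps, r_{3+j} ≈ 1.279e-4·ρ^j; need ρ^j ≤ 1e-8/1.279e-4 = 7.81861e-05.
j ≥ ln(7.81861e-05)/ln(0.1801) = -9.4564/-1.71424 = 5.516.
So 6 more iterations are needed.

6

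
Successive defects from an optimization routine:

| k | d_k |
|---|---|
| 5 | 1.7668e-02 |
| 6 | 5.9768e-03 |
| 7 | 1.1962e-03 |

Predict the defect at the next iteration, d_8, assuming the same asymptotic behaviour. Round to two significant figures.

1.1e-4

First estimate the order: p ≈ ln(d_7/d_6) / ln(d_6/d_5) = ln(1.1962e-03/5.9768e-03)/ln(5.9768e-03/1.7668e-02) = ln(0.200141)/ln(0.338284) ≈ 1.4842.
Then d_8 ≈ d_7·(d_7/d_6)^p = 1.1962e-03·(0.200141)^1.4842 = 1.1962e-03·0.0918424 ≈ 0.0001099.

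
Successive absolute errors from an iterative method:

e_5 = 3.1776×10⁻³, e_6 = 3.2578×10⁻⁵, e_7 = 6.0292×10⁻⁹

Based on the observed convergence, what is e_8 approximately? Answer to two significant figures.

6.0e-16

First estimate the order: p ≈ ln(e_7/e_6) / ln(e_6/e_5) = ln(6.0292×10⁻⁹/3.2578×10⁻⁵)/ln(3.2578×10⁻⁵/3.1776×10⁻³) = ln(0.00018507)/ln(0.0102524) ≈ 1.8765.
Then e_8 ≈ e_7·(e_7/e_6)^p = 6.0292×10⁻⁹·(0.00018507)^1.8765 = 6.0292×10⁻⁹·9.90048e-08 ≈ 5.969e-16.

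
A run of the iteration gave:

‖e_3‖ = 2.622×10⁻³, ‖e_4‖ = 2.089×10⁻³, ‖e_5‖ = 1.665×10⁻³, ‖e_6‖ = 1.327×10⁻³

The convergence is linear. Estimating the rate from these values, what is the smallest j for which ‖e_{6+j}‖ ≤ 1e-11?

Rate ρ ≈ ‖e_6‖/‖e_5‖ = 1.327×10⁻³/1.665×10⁻³ = 0.7970.
After j more steps, ‖e_{6+j}‖ ≈ 1.327×10⁻³·ρ^j; need ρ^j ≤ 1e-11/1.327×10⁻³ = 7.5358e-09.
j ≥ ln(7.5358e-09)/ln(0.7970) = -18.7036/-0.22690 = 82.431.
So 83 more iterations are needed.

83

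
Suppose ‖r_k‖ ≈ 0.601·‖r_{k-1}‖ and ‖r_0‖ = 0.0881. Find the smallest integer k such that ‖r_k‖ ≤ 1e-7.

27

After k steps, ‖r_k‖ ≈ 0.0881·0.601^k.
Need 0.601^k ≤ 1e-7/0.0881 = 1.13507e-06.
k ≥ ln(1.13507e-06)/ln(0.601) = -13.6888/-0.50916 = 26.885.
Smallest integer k = 27.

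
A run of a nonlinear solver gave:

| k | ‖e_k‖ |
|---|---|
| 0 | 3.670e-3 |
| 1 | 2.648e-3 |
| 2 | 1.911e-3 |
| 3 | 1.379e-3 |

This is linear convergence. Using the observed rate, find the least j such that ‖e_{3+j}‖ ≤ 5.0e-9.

39

Rate ρ ≈ ‖e_3‖/‖e_2‖ = 1.379e-3/1.911e-3 = 0.7216.
After j more steps, ‖e_{3+j}‖ ≈ 1.379e-3·ρ^j; need ρ^j ≤ 5.0e-9/1.379e-3 = 3.62582e-06.
j ≥ ln(3.62582e-06)/ln(0.7216) = -12.5274/-0.32628 = 38.395.
So 39 more iterations are needed.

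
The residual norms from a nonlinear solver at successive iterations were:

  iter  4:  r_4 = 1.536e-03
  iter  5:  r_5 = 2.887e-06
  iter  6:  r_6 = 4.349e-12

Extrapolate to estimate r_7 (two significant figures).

1.6e-24

First estimate the order: p ≈ ln(r_6/r_5) / ln(r_5/r_4) = ln(4.349e-12/2.887e-06)/ln(2.887e-06/1.536e-03) = ln(1.50641e-06)/ln(0.00187956) ≈ 2.1358.
Then r_7 ≈ r_6·(r_6/r_5)^p = 4.349e-12·(1.50641e-06)^2.1358 = 4.349e-12·3.67495e-13 ≈ 1.598e-24.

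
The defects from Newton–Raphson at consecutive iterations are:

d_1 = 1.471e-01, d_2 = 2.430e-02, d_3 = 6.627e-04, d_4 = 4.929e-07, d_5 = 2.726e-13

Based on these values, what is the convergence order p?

Consecutive ratios: d_5/d_4 = 2.726e-13/4.929e-07 = 5.53053e-07, d_4/d_3 = 4.929e-07/6.627e-04 = 0.000743775.
p ≈ ln(5.53053e-07)/ln(0.000743775) = -14.4078/-7.2038 ≈ 2.00.
So the convergence is quadratic (order 2).

2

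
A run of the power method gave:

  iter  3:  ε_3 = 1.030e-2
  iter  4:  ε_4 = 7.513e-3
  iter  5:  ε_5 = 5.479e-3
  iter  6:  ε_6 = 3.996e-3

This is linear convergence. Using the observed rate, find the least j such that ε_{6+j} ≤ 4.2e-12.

66

Rate ρ ≈ ε_6/ε_5 = 3.996e-3/5.479e-3 = 0.7293.
After j more steps, ε_{6+j} ≈ 3.996e-3·ρ^j; need ρ^j ≤ 4.2e-12/3.996e-3 = 1.05105e-09.
j ≥ ln(1.05105e-09)/ln(0.7293) = -20.6735/-0.31567 = 65.491.
So 66 more iterations are needed.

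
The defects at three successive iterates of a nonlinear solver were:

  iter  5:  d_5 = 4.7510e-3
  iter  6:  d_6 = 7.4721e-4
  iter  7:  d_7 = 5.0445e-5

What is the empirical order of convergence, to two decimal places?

1.46

p ≈ ln(d_7/d_6) / ln(d_6/d_5)
  = ln(5.0445e-5/7.4721e-4) / ln(7.4721e-4/4.7510e-3)
  = ln(0.0675111) / ln(0.157274)
  = -2.69546 / -1.84977 ≈ 1.45719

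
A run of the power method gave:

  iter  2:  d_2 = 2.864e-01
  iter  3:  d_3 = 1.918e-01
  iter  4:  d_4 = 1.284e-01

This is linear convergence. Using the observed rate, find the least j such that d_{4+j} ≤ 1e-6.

Rate ρ ≈ d_4/d_3 = 1.284e-01/1.918e-01 = 0.6694.
After j more steps, d_{4+j} ≈ 1.284e-01·ρ^j; need ρ^j ≤ 1e-6/1.284e-01 = 7.78816e-06.
j ≥ ln(7.78816e-06)/ln(0.6694) = -11.7629/-0.40137 = 29.307.
So 30 more iterations are needed.

30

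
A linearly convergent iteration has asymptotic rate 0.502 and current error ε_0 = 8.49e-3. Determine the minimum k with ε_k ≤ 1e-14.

40

After k steps, ε_k ≈ 8.49e-3·0.502^k.
Need 0.502^k ≤ 1e-14/8.49e-3 = 1.17786e-12.
k ≥ ln(1.17786e-12)/ln(0.502) = -27.4673/-0.68916 = 39.856.
Smallest integer k = 40.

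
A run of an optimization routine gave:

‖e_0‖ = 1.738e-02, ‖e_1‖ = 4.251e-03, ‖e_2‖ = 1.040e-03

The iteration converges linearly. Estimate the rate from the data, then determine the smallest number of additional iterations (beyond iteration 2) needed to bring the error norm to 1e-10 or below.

12

Rate ρ ≈ ‖e_2‖/‖e_1‖ = 1.040e-03/4.251e-03 = 0.2446.
After j more steps, ‖e_{2+j}‖ ≈ 1.040e-03·ρ^j; need ρ^j ≤ 1e-10/1.040e-03 = 9.61538e-08.
j ≥ ln(9.61538e-08)/ln(0.2446) = -16.1573/-1.40813 = 11.474.
So 12 more iterations are needed.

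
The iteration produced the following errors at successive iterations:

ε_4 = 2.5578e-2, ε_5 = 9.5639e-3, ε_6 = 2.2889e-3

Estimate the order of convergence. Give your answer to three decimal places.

p ≈ ln(ε_6/ε_5) / ln(ε_5/ε_4)
  = ln(2.2889e-3/9.5639e-3) / ln(9.5639e-3/2.5578e-2)
  = ln(0.239327) / ln(0.373911)
  = -1.429924 / -0.983737 ≈ 1.453563

1.454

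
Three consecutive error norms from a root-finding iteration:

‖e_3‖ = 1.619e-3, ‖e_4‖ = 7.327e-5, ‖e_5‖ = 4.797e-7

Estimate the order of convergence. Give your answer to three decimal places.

1.625

p ≈ ln(‖e_5‖/‖e_4‖) / ln(‖e_4‖/‖e_3‖)
  = ln(4.797e-7/7.327e-5) / ln(7.327e-5/1.619e-3)
  = ln(0.00654702) / ln(0.0452563)
  = -5.028745 / -3.095413 ≈ 1.624580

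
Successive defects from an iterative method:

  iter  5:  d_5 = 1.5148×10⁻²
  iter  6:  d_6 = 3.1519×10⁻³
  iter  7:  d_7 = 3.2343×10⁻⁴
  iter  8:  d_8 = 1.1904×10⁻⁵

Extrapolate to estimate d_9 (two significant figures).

First estimate the order: p ≈ ln(d_8/d_7) / ln(d_7/d_6) = ln(1.1904×10⁻⁵/3.2343×10⁻⁴)/ln(3.2343×10⁻⁴/3.1519×10⁻³) = ln(0.0368055)/ln(0.102614) ≈ 1.4503.
Then d_9 ≈ d_8·(d_8/d_7)^p = 1.1904×10⁻⁵·(0.0368055)^1.4503 = 1.1904×10⁻⁵·0.00832038 ≈ 9.905e-08.

9.9e-8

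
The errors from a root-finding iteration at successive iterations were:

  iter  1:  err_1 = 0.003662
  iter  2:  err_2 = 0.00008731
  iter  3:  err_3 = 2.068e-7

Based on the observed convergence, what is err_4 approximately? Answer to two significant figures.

First estimate the order: p ≈ ln(err_3/err_2) / ln(err_2/err_1) = ln(2.068e-7/0.00008731)/ln(0.00008731/0.003662) = ln(0.00236857)/ln(0.0238422) ≈ 1.6180.
Then err_4 ≈ err_3·(err_3/err_2)^p = 2.068e-7·(0.00236857)^1.6180 = 2.068e-7·5.64831e-05 ≈ 1.168e-11.

1.2e-11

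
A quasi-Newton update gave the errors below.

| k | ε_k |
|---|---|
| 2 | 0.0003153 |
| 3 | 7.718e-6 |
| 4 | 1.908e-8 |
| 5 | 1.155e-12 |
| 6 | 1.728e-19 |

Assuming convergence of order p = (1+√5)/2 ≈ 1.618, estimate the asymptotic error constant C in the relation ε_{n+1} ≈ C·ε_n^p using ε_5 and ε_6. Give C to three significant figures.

3.57

C ≈ ε_6 / ε_5^1.618
  = 1.728e-19 / (1.155e-12)^1.618
  = 1.728e-19 / 4.8446e-20 ≈ 3.5669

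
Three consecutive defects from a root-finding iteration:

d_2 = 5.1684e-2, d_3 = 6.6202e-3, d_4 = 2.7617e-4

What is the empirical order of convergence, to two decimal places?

p ≈ ln(d_4/d_3) / ln(d_3/d_2)
  = ln(2.7617e-4/6.6202e-3) / ln(6.6202e-3/5.1684e-2)
  = ln(0.0417163) / ln(0.12809)
  = -3.17686 / -2.05502 ≈ 1.54590

1.55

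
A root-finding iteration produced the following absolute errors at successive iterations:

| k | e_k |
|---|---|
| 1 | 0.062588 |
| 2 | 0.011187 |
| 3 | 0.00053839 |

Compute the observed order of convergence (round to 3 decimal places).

p ≈ ln(e_3/e_2) / ln(e_2/e_1)
  = ln(0.00053839/0.011187) / ln(0.011187/0.062588)
  = ln(0.0481264) / ln(0.17874)
  = -3.033924 / -1.721823 ≈ 1.762042

1.762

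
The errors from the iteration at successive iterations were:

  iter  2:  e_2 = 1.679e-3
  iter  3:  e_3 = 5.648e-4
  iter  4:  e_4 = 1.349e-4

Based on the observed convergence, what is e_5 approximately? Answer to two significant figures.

2.1e-5

First estimate the order: p ≈ ln(e_4/e_3) / ln(e_3/e_2) = ln(1.349e-4/5.648e-4)/ln(5.648e-4/1.679e-3) = ln(0.238846)/ln(0.336391) ≈ 1.3143.
Then e_5 ≈ e_4·(e_4/e_3)^p = 1.349e-4·(0.238846)^1.3143 = 1.349e-4·0.152286 ≈ 2.054e-05.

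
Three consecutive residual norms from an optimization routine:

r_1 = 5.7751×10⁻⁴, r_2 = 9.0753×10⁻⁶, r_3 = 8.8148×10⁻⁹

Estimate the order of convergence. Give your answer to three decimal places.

1.670

p ≈ ln(r_3/r_2) / ln(r_2/r_1)
  = ln(8.8148×10⁻⁹/9.0753×10⁻⁶) / ln(9.0753×10⁻⁶/5.7751×10⁻⁴)
  = ln(0.000971296) / ln(0.0157145)
  = -6.936879 / -4.153171 ≈ 1.670261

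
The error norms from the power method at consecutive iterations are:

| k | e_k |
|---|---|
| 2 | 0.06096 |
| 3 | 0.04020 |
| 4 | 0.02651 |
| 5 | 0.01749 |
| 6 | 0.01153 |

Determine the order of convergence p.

1

Consecutive ratios: e_6/e_5 = 0.01153/0.01749 = 0.659234, e_5/e_4 = 0.01749/0.02651 = 0.659751.
p ≈ ln(0.659234)/ln(0.659751) = -0.4167/-0.4159 ≈ 1.00.
So the convergence is linear (order 1).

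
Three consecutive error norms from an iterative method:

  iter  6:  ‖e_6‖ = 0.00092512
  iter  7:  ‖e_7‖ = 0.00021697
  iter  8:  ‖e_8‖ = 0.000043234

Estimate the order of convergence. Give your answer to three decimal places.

1.112

p ≈ ln(‖e_8‖/‖e_7‖) / ln(‖e_7‖/‖e_6‖)
  = ln(0.000043234/0.00021697) / ln(0.00021697/0.00092512)
  = ln(0.199263) / ln(0.234532)
  = -1.613130 / -1.450163 ≈ 1.112378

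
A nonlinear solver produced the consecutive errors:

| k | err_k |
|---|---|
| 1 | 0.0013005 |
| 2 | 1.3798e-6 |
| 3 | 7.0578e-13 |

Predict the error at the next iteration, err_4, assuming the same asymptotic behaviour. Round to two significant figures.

First estimate the order: p ≈ ln(err_3/err_2) / ln(err_2/err_1) = ln(7.0578e-13/1.3798e-6)/ln(1.3798e-6/0.0013005) = ln(5.11509e-07)/ln(0.00106098) ≈ 2.1152.
Then err_4 ≈ err_3·(err_3/err_2)^p = 7.0578e-13·(5.11509e-07)^2.1152 = 7.0578e-13·4.93136e-14 ≈ 3.48e-26.

3.5e-26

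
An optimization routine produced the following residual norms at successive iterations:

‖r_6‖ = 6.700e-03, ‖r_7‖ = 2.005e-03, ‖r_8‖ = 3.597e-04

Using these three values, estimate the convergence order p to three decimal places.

p ≈ ln(‖r_8‖/‖r_7‖) / ln(‖r_7‖/‖r_6‖)
  = ln(3.597e-04/2.005e-03) / ln(2.005e-03/6.700e-03)
  = ln(0.179401) / ln(0.299254)
  = -1.718132 / -1.206463 ≈ 1.424107

1.424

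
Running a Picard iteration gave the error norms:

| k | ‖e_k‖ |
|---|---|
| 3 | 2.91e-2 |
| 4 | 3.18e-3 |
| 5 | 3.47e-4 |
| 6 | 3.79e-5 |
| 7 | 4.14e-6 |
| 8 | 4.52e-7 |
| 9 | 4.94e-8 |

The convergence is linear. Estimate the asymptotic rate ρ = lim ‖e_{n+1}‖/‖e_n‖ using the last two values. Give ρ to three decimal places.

ρ ≈ ‖e_9‖/‖e_8‖ = 4.94e-8/4.52e-7 = 0.10929

0.109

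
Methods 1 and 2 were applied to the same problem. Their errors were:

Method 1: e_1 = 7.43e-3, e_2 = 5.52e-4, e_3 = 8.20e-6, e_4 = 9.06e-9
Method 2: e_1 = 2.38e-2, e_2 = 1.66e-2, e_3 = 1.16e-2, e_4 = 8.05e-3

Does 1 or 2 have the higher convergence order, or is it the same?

1

Method 1: p ≈ ln(9.06e-9/8.20e-6)/ln(8.20e-6/5.52e-4) ≈ 1.62.
Method 2: p ≈ ln(8.05e-3/1.16e-2)/ln(1.16e-2/1.66e-2) ≈ 1.02.
Method 1 has the higher order (≈1.6 vs ≈1.0).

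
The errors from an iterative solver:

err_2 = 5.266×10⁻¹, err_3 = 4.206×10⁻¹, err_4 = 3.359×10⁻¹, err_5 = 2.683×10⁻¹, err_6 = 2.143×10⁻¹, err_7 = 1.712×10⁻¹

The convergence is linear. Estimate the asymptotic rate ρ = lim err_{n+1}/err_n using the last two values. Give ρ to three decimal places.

0.799

ρ ≈ err_7/err_6 = 1.712×10⁻¹/2.143×10⁻¹ = 0.79888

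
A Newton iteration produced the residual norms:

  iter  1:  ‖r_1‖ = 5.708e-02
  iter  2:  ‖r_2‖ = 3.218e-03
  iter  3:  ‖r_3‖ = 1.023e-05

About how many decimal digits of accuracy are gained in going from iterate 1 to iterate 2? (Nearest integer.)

1

Digits gained ≈ log₁₀(‖r_1‖/‖r_2‖) = log₁₀(5.708e-02/3.218e-03) = log₁₀(17.7377) ≈ 1.249.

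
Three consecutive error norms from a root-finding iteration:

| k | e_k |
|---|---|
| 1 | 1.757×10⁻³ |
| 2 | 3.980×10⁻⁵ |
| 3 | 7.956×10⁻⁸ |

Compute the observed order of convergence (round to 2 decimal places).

p ≈ ln(e_3/e_2) / ln(e_2/e_1)
  = ln(7.956×10⁻⁸/3.980×10⁻⁵) / ln(3.980×10⁻⁵/1.757×10⁻³)
  = ln(0.00199899) / ln(0.0226522)
  = -6.21511 / -3.78750 ≈ 1.64095

1.64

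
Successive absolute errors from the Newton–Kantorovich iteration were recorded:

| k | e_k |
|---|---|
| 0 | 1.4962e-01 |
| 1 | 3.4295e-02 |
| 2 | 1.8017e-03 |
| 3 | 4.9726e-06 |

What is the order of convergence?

2

Consecutive ratios: e_3/e_2 = 4.9726e-06/1.8017e-03 = 0.00275995, e_2/e_1 = 1.8017e-03/3.4295e-02 = 0.0525354.
p ≈ ln(0.00275995)/ln(0.0525354) = -5.8925/-2.9463 ≈ 2.00.
So the convergence is quadratic (order 2).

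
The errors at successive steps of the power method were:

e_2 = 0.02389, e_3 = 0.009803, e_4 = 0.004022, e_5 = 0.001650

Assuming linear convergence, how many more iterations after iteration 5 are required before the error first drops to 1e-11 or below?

22

Rate ρ ≈ e_5/e_4 = 0.001650/0.004022 = 0.4102.
After j more steps, e_{5+j} ≈ 0.001650·ρ^j; need ρ^j ≤ 1e-11/0.001650 = 6.06061e-09.
j ≥ ln(6.06061e-09)/ln(0.4102) = -18.9215/-0.89111 = 21.234.
So 22 more iterations are needed.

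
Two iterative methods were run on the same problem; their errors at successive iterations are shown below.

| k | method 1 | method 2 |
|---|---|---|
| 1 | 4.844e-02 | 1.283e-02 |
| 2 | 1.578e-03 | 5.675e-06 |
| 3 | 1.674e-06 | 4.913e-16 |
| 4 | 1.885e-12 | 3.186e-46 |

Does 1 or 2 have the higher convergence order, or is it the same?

Method 1: p ≈ ln(1.885e-12/1.674e-06)/ln(1.674e-06/1.578e-03) ≈ 2.00.
Method 2: p ≈ ln(3.186e-46/4.913e-16)/ln(4.913e-16/5.675e-06) ≈ 3.00.
Method 2 has the higher order (≈3.0 vs ≈2.0).

2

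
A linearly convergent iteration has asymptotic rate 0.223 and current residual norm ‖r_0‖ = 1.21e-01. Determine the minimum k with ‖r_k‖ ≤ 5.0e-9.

12

After k steps, ‖r_k‖ ≈ 1.21e-01·0.223^k.
Need 0.223^k ≤ 5.0e-9/1.21e-01 = 4.13223e-08.
k ≥ ln(4.13223e-08)/ln(0.223) = -17.0019/-1.50058 = 11.330.
Smallest integer k = 12.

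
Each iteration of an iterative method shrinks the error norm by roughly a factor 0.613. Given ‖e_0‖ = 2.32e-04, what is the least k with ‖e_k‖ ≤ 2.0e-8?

After k steps, ‖e_k‖ ≈ 2.32e-04·0.613^k.
Need 0.613^k ≤ 2.0e-8/2.32e-04 = 8.62069e-05.
k ≥ ln(8.62069e-05)/ln(0.613) = -9.3588/-0.48939 = 19.123.
Smallest integer k = 20.

20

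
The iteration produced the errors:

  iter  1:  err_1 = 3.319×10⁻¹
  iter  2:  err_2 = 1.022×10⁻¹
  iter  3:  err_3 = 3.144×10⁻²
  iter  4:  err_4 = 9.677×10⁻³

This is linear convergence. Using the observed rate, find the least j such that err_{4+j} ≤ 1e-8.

Rate ρ ≈ err_4/err_3 = 9.677×10⁻³/3.144×10⁻² = 0.3078.
After j more steps, err_{4+j} ≈ 9.677×10⁻³·ρ^j; need ρ^j ≤ 1e-8/9.677×10⁻³ = 1.03338e-06.
j ≥ ln(1.03338e-06)/ln(0.3078) = -13.7827/-1.17831 = 11.697.
So 12 more iterations are needed.

12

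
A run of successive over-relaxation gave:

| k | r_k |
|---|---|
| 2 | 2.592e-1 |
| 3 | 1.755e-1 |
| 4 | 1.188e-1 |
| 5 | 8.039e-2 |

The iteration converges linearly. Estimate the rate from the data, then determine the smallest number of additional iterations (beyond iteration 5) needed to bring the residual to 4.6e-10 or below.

49

Rate ρ ≈ r_5/r_4 = 8.039e-2/1.188e-1 = 0.6767.
After j more steps, r_{5+j} ≈ 8.039e-2·ρ^j; need ρ^j ≤ 4.6e-10/8.039e-2 = 5.7221e-09.
j ≥ ln(5.7221e-09)/ln(0.6767) = -18.9789/-0.39053 = 48.598.
So 49 more iterations are needed.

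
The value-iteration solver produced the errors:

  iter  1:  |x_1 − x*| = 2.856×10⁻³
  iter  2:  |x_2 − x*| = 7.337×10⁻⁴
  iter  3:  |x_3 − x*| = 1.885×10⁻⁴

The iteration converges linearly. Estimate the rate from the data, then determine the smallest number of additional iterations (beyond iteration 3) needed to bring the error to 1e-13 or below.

Rate ρ ≈ |x_3 − x*|/|x_2 − x*| = 1.885×10⁻⁴/7.337×10⁻⁴ = 0.2569.
After j more steps, |x_{3+j} − x*| ≈ 1.885×10⁻⁴·ρ^j; need ρ^j ≤ 1e-13/1.885×10⁻⁴ = 5.30504e-10.
j ≥ ln(5.30504e-10)/ln(0.2569) = -21.3572/-1.35907 = 15.715.
So 16 more iterations are needed.

16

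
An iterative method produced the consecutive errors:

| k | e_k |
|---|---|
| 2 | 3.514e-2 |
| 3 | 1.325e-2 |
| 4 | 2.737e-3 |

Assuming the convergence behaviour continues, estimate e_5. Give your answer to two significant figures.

2.1e-4

First estimate the order: p ≈ ln(e_4/e_3) / ln(e_3/e_2) = ln(2.737e-3/1.325e-2)/ln(1.325e-2/3.514e-2) = ln(0.206566)/ln(0.377063) ≈ 1.6170.
Then e_5 ≈ e_4·(e_4/e_3)^p = 2.737e-3·(0.206566)^1.6170 = 2.737e-3·0.0780639 ≈ 0.0002137.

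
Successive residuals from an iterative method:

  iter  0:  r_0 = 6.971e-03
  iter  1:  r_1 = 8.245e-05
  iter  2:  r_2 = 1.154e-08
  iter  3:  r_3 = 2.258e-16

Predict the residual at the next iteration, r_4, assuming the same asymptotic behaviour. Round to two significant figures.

8.6e-32

First estimate the order: p ≈ ln(r_3/r_2) / ln(r_2/r_1) = ln(2.258e-16/1.154e-08)/ln(1.154e-08/8.245e-05) = ln(1.95667e-08)/ln(0.000139964) ≈ 2.0001.
Then r_4 ≈ r_3·(r_3/r_2)^p = 2.258e-16·(1.95667e-08)^2.0001 = 2.258e-16·3.82177e-16 ≈ 8.63e-32.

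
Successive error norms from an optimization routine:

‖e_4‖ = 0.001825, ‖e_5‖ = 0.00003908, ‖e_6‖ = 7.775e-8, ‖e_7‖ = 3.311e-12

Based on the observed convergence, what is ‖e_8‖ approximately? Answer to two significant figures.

First estimate the order: p ≈ ln(‖e_7‖/‖e_6‖) / ln(‖e_6‖/‖e_5‖) = ln(3.311e-12/7.775e-8)/ln(7.775e-8/0.00003908) = ln(4.25852e-05)/ln(0.00198951) ≈ 1.6180.
Then ‖e_8‖ ≈ ‖e_7‖·(‖e_7‖/‖e_6‖)^p = 3.311e-12·(4.25852e-05)^1.6180 = 3.311e-12·8.47502e-08 ≈ 2.806e-19.

2.8e-19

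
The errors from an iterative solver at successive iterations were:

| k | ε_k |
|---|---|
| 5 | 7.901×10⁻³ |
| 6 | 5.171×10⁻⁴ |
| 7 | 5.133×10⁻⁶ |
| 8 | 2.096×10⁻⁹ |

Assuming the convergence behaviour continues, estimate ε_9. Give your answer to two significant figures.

3.9e-15

First estimate the order: p ≈ ln(ε_8/ε_7) / ln(ε_7/ε_6) = ln(2.096×10⁻⁹/5.133×10⁻⁶)/ln(5.133×10⁻⁶/5.171×10⁻⁴) = ln(0.000408338)/ln(0.00992651) ≈ 1.6918.
Then ε_9 ≈ ε_8·(ε_8/ε_7)^p = 2.096×10⁻⁹·(0.000408338)^1.6918 = 2.096×10⁻⁹·1.84724e-06 ≈ 3.872e-15.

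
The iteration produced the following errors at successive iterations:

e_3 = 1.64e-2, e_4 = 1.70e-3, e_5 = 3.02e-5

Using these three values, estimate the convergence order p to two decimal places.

p ≈ ln(e_5/e_4) / ln(e_4/e_3)
  = ln(3.02e-5/1.70e-3) / ln(1.70e-3/1.64e-2)
  = ln(0.0177647) / ln(0.103659)
  = -4.03054 / -2.26665 ≈ 1.77819

1.78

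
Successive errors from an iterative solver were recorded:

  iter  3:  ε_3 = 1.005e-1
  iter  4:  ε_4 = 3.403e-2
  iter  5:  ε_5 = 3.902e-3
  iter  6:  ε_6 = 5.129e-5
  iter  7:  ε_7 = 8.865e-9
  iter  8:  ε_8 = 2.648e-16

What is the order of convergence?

2

Consecutive ratios: ε_8/ε_7 = 2.648e-16/8.865e-9 = 2.98703e-08, ε_7/ε_6 = 8.865e-9/5.129e-5 = 0.000172841.
p ≈ ln(2.98703e-08)/ln(0.000172841) = -17.3264/-8.6631 ≈ 2.00.
So the convergence is quadratic (order 2).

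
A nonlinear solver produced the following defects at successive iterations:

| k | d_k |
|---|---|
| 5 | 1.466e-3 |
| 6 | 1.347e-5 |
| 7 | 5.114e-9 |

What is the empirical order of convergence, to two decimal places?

p ≈ ln(d_7/d_6) / ln(d_6/d_5)
  = ln(5.114e-9/1.347e-5) / ln(1.347e-5/1.466e-3)
  = ln(0.000379659) / ln(0.00918827)
  = -7.87624 / -4.68983 ≈ 1.67943

1.68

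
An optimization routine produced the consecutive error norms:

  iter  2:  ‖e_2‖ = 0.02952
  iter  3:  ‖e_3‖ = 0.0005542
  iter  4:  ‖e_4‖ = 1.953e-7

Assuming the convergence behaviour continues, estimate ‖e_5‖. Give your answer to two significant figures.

First estimate the order: p ≈ ln(‖e_4‖/‖e_3‖) / ln(‖e_3‖/‖e_2‖) = ln(1.953e-7/0.0005542)/ln(0.0005542/0.02952) = ln(0.0003524)/ln(0.0187737) ≈ 2.0000.
Then ‖e_5‖ ≈ ‖e_4‖·(‖e_4‖/‖e_3‖)^p = 1.953e-7·(0.0003524)^2.0000 = 1.953e-7·1.24186e-07 ≈ 2.425e-14.

2.4e-14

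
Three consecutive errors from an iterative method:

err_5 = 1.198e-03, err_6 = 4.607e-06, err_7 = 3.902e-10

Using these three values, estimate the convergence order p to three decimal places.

1.686

p ≈ ln(err_7/err_6) / ln(err_6/err_5)
  = ln(3.902e-10/4.607e-06) / ln(4.607e-06/1.198e-03)
  = ln(8.46972e-05) / ln(0.00384558)
  = -9.376428 / -5.560831 ≈ 1.686156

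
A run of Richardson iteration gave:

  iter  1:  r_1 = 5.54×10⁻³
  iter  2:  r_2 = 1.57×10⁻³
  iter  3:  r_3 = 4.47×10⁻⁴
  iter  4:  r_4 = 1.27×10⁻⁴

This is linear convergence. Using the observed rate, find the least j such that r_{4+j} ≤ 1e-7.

6

Rate ρ ≈ r_4/r_3 = 1.27×10⁻⁴/4.47×10⁻⁴ = 0.2841.
After j more steps, r_{4+j} ≈ 1.27×10⁻⁴·ρ^j; need ρ^j ≤ 1e-7/1.27×10⁻⁴ = 0.000787402.
j ≥ ln(0.000787402)/ln(0.2841) = -7.1468/-1.25843 = 5.679.
So 6 more iterations are needed.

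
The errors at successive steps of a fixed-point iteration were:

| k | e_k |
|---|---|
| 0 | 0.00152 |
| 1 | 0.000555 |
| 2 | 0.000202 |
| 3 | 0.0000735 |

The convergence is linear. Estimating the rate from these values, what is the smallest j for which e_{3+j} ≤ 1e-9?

Rate ρ ≈ e_3/e_2 = 0.0000735/0.000202 = 0.3639.
After j more steps, e_{3+j} ≈ 0.0000735·ρ^j; need ρ^j ≤ 1e-9/0.0000735 = 1.36054e-05.
j ≥ ln(1.36054e-05)/ln(0.3639) = -11.2050/-1.01088 = 11.084.
So 12 more iterations are needed.

12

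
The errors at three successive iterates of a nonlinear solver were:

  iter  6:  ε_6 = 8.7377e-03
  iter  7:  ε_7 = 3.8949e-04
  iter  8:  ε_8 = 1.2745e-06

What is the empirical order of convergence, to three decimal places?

1.840

p ≈ ln(ε_8/ε_7) / ln(ε_7/ε_6)
  = ln(1.2745e-06/3.8949e-04) / ln(3.8949e-04/8.7377e-03)
  = ln(0.00327223) / ln(0.0445758)
  = -5.722284 / -3.110564 ≈ 1.839629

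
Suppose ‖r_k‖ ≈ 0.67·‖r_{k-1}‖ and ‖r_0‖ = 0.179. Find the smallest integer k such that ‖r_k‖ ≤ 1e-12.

65

After k steps, ‖r_k‖ ≈ 0.179·0.67^k.
Need 0.67^k ≤ 1e-12/0.179 = 5.58659e-12.
k ≥ ln(5.58659e-12)/ln(0.67) = -25.9107/-0.40048 = 64.699.
Smallest integer k = 65.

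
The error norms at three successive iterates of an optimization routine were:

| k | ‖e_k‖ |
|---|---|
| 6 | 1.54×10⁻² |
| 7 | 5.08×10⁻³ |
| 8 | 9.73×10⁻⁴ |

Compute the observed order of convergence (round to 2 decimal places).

1.49

p ≈ ln(‖e_8‖/‖e_7‖) / ln(‖e_7‖/‖e_6‖)
  = ln(9.73×10⁻⁴/5.08×10⁻³) / ln(5.08×10⁻³/1.54×10⁻²)
  = ln(0.191535) / ln(0.32987)
  = -1.65268 / -1.10906 ≈ 1.49016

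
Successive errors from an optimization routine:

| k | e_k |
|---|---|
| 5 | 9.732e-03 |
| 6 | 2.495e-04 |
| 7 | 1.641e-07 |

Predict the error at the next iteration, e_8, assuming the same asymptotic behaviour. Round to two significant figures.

First estimate the order: p ≈ ln(e_7/e_6) / ln(e_6/e_5) = ln(1.641e-07/2.495e-04)/ln(2.495e-04/9.732e-03) = ln(0.000657715)/ln(0.0256371) ≈ 1.9998.
Then e_8 ≈ e_7·(e_7/e_6)^p = 1.641e-07·(0.000657715)^1.9998 = 1.641e-07·4.33223e-07 ≈ 7.109e-14.

7.1e-14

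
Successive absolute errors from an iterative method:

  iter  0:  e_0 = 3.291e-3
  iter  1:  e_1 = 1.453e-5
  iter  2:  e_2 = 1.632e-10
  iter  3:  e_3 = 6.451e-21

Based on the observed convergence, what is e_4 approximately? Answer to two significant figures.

First estimate the order: p ≈ ln(e_3/e_2) / ln(e_2/e_1) = ln(6.451e-21/1.632e-10)/ln(1.632e-10/1.453e-5) = ln(3.95282e-11)/ln(1.12319e-05) ≈ 2.1018.
Then e_4 ≈ e_3·(e_3/e_2)^p = 6.451e-21·(3.95282e-11)^2.1018 = 6.451e-21·1.36389e-22 ≈ 8.798e-43.

8.8e-43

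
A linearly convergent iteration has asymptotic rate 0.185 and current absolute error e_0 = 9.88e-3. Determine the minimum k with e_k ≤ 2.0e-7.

After k steps, e_k ≈ 9.88e-3·0.185^k.
Need 0.185^k ≤ 2.0e-7/9.88e-3 = 2.02429e-05.
k ≥ ln(2.02429e-05)/ln(0.185) = -10.8077/-1.68740 = 6.405.
Smallest integer k = 7.

7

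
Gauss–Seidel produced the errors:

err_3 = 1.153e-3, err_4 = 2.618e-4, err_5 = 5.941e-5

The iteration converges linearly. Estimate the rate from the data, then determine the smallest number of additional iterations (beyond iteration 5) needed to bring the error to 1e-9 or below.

8

Rate ρ ≈ err_5/err_4 = 5.941e-5/2.618e-4 = 0.2269.
After j more steps, err_{5+j} ≈ 5.941e-5·ρ^j; need ρ^j ≤ 1e-9/5.941e-5 = 1.68322e-05.
j ≥ ln(1.68322e-05)/ln(0.2269) = -10.9922/-1.48325 = 7.411.
So 8 more iterations are needed.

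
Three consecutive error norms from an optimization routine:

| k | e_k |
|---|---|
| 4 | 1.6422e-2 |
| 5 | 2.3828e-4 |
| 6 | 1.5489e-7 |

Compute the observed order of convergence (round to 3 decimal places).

1.734

p ≈ ln(e_6/e_5) / ln(e_5/e_4)
  = ln(1.5489e-7/2.3828e-4) / ln(2.3828e-4/1.6422e-2)
  = ln(0.000650034) / ln(0.0145098)
  = -7.338486 / -4.232931 ≈ 1.733665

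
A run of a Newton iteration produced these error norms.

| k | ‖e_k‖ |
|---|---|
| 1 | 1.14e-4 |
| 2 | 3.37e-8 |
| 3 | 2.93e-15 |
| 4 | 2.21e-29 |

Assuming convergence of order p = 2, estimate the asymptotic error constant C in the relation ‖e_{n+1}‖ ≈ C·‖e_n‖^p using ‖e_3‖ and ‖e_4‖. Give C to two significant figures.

2.6

C ≈ ‖e_4‖ / ‖e_3‖^2
  = 2.21e-29 / (2.93e-15)^2
  = 2.21e-29 / 8.5849e-30 ≈ 2.5743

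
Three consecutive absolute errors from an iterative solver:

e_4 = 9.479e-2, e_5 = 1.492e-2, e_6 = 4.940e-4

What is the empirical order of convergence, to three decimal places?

p ≈ ln(e_6/e_5) / ln(e_5/e_4)
  = ln(4.940e-4/1.492e-2) / ln(1.492e-2/9.479e-2)
  = ln(0.0331099) / ln(0.157401)
  = -3.407923 / -1.848959 ≈ 1.843158

1.843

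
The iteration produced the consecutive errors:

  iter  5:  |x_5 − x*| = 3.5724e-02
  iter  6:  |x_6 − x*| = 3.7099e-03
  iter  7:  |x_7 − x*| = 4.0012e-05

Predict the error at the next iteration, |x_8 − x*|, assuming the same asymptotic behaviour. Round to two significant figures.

4.7e-9

First estimate the order: p ≈ ln(|x_7 − x*|/|x_6 − x*|) / ln(|x_6 − x*|/|x_5 − x*|) = ln(4.0012e-05/3.7099e-03)/ln(3.7099e-03/3.5724e-02) = ln(0.0107852)/ln(0.103849) ≈ 2.0000.
Then |x_8 − x*| ≈ |x_7 − x*|·(|x_7 − x*|/|x_6 − x*|)^p = 4.0012e-05·(0.0107852)^2.0000 = 4.0012e-05·0.000116321 ≈ 4.654e-09.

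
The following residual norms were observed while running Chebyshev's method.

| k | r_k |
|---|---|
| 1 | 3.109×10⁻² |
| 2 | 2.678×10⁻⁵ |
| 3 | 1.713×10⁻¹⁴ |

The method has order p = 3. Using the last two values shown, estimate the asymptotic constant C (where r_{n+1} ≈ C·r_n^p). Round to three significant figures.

0.892

C ≈ r_3 / r_2^3
  = 1.713×10⁻¹⁴ / (2.678×10⁻⁵)^3
  = 1.713×10⁻¹⁴ / 1.92058e-14 ≈ 0.89192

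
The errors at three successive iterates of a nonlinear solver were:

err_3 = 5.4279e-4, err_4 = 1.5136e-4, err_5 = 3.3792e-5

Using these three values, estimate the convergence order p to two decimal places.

p ≈ ln(err_5/err_4) / ln(err_4/err_3)
  = ln(3.3792e-5/1.5136e-4) / ln(1.5136e-4/5.4279e-4)
  = ln(0.223256) / ln(0.278856)
  = -1.49944 / -1.27706 ≈ 1.17413

1.17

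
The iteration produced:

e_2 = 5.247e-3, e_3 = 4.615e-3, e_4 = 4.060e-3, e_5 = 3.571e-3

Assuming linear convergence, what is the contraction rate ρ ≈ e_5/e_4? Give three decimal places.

0.880

ρ ≈ e_5/e_4 = 3.571e-3/4.060e-3 = 0.87956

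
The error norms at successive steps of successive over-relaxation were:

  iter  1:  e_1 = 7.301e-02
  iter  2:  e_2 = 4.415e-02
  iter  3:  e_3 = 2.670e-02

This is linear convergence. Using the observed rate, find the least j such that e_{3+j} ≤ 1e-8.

30

Rate ρ ≈ e_3/e_2 = 2.670e-02/4.415e-02 = 0.6048.
After j more steps, e_{3+j} ≈ 2.670e-02·ρ^j; need ρ^j ≤ 1e-8/2.670e-02 = 3.74532e-07.
j ≥ ln(3.74532e-07)/ln(0.6048) = -14.7976/-0.50286 = 29.427.
So 30 more iterations are needed.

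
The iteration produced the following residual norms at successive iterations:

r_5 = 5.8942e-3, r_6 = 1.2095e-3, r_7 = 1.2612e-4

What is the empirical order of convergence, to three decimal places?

p ≈ ln(r_7/r_6) / ln(r_6/r_5)
  = ln(1.2612e-4/1.2095e-3) / ln(1.2095e-3/5.8942e-3)
  = ln(0.104274) / ln(0.205202)
  = -2.260733 / -1.583760 ≈ 1.427447

1.427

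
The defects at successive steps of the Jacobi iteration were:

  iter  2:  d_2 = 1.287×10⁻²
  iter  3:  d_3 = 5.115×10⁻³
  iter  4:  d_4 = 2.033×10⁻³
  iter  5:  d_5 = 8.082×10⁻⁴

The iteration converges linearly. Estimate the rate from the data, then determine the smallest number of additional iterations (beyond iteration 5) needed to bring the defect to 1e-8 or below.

Rate ρ ≈ d_5/d_4 = 8.082×10⁻⁴/2.033×10⁻³ = 0.3975.
After j more steps, d_{5+j} ≈ 8.082×10⁻⁴·ρ^j; need ρ^j ≤ 1e-8/8.082×10⁻⁴ = 1.23732e-05.
j ≥ ln(1.23732e-05)/ln(0.3975) = -11.3000/-0.92256 = 12.249.
So 13 more iterations are needed.

13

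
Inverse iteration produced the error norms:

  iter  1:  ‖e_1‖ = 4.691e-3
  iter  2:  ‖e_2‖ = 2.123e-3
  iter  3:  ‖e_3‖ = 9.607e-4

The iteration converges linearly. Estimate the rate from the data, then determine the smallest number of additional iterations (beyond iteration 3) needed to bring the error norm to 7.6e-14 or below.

30

Rate ρ ≈ ‖e_3‖/‖e_2‖ = 9.607e-4/2.123e-3 = 0.4525.
After j more steps, ‖e_{3+j}‖ ≈ 9.607e-4·ρ^j; need ρ^j ≤ 7.6e-14/9.607e-4 = 7.9109e-11.
j ≥ ln(7.9109e-11)/ln(0.4525) = -23.2602/-0.79297 = 29.333.
So 30 more iterations are needed.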